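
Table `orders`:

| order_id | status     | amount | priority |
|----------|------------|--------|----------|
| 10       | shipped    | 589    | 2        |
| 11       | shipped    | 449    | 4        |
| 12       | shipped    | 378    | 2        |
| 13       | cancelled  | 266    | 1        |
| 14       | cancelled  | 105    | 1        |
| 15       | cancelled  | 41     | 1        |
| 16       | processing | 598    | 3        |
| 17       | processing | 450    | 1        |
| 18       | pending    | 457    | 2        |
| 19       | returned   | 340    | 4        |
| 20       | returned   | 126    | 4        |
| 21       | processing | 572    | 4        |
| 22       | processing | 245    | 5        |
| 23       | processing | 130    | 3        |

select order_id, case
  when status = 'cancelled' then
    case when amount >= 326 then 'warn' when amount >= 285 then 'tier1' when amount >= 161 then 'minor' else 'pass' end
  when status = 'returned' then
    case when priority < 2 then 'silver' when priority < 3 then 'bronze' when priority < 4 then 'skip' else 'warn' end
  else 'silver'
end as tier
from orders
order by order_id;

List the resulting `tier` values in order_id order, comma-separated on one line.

silver, silver, silver, minor, pass, pass, silver, silver, silver, warn, warn, silver, silver, silver

order_id=10: status='shipped' → outer ELSE → silver
order_id=11: status='shipped' → outer ELSE → silver
order_id=12: status='shipped' → outer ELSE → silver
order_id=13: status='cancelled' → inner[amount >= 161] → minor
order_id=14: status='cancelled' → inner[ELSE] → pass
order_id=15: status='cancelled' → inner[ELSE] → pass
order_id=16: status='processing' → outer ELSE → silver
order_id=17: status='processing' → outer ELSE → silver
order_id=18: status='pending' → outer ELSE → silver
order_id=19: status='returned' → inner[ELSE] → warn
order_id=20: status='returned' → inner[ELSE] → warn
order_id=21: status='processing' → outer ELSE → silver
order_id=22: status='processing' → outer ELSE → silver
order_id=23: status='processing' → outer ELSE → silver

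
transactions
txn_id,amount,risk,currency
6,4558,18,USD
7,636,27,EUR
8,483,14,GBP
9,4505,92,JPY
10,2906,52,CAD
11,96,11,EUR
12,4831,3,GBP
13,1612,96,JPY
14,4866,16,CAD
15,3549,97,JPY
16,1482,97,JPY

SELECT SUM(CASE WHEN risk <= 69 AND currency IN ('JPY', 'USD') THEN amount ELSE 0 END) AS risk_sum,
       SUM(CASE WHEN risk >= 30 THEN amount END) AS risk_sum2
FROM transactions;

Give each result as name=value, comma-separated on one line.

risk_sum=4558, risk_sum2=14054

[risk_sum: risk <= 69 AND currency IN ('JPY', 'USD')]
txn_id=6: ✓ → 4558
txn_id=7: ✗
txn_id=8: ✗
txn_id=9: ✗
txn_id=10: ✗
txn_id=11: ✗
txn_id=12: ✗
txn_id=13: ✗
txn_id=14: ✗
txn_id=15: ✗
txn_id=16: ✗
risk_sum = 4558
—
[risk_sum2: risk >= 30]
txn_id=6: ✗
txn_id=7: ✗
txn_id=8: ✗
txn_id=9: ✓ → 4505
txn_id=10: ✓ → 2906
txn_id=11: ✗
txn_id=12: ✗
txn_id=13: ✓ → 1612
txn_id=14: ✗
txn_id=15: ✓ → 3549
txn_id=16: ✓ → 1482
risk_sum2 = 4505 + 2906 + 1612 + 3549 + 1482 = 14054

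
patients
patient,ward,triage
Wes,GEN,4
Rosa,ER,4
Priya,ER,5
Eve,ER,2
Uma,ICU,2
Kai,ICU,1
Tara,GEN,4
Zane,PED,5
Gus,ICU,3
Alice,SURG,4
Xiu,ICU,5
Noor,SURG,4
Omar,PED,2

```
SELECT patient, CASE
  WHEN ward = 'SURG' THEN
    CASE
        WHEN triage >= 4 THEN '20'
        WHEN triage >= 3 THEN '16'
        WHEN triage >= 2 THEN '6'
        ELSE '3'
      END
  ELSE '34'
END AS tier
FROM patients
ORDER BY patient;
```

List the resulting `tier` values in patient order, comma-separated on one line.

patient=Alice: ward='SURG' → inner[triage >= 4] → 20
patient=Eve: ward='ER' → outer ELSE → 34
patient=Gus: ward='ICU' → outer ELSE → 34
patient=Kai: ward='ICU' → outer ELSE → 34
patient=Noor: ward='SURG' → inner[triage >= 4] → 20
patient=Omar: ward='PED' → outer ELSE → 34
patient=Priya: ward='ER' → outer ELSE → 34
patient=Rosa: ward='ER' → outer ELSE → 34
patient=Tara: ward='GEN' → outer ELSE → 34
patient=Uma: ward='ICU' → outer ELSE → 34
patient=Wes: ward='GEN' → outer ELSE → 34
patient=Xiu: ward='ICU' → outer ELSE → 34
patient=Zane: ward='PED' → outer ELSE → 34

20, 34, 34, 34, 20, 34, 34, 34, 34, 34, 34, 34, 34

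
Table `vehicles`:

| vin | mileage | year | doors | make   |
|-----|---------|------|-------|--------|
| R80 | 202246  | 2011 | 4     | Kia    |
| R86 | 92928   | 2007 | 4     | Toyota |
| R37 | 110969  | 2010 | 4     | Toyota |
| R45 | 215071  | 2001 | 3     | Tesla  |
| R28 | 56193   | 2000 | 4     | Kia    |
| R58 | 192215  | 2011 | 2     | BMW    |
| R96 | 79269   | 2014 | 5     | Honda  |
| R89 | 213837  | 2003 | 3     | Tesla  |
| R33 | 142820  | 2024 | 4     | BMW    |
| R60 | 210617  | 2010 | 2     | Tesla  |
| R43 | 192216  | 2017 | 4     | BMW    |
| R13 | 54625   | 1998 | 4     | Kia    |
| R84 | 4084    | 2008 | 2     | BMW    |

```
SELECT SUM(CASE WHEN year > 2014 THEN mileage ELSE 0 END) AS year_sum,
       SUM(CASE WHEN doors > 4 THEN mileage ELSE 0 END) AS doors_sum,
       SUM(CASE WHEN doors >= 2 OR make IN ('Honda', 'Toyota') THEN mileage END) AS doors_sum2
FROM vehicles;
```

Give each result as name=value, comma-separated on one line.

[year_sum: year > 2014]
vin=R80: ✗
vin=R86: ✗
vin=R37: ✗
vin=R45: ✗
vin=R28: ✗
vin=R58: ✗
vin=R96: ✗
vin=R89: ✗
vin=R33: ✓ → 142820
vin=R60: ✗
vin=R43: ✓ → 192216
vin=R13: ✗
vin=R84: ✗
year_sum = 142820 + 192216 = 335036
—
[doors_sum: doors > 4]
vin=R80: ✗
vin=R86: ✗
vin=R37: ✗
vin=R45: ✗
vin=R28: ✗
vin=R58: ✗
vin=R96: ✓ → 79269
vin=R89: ✗
vin=R33: ✗
vin=R60: ✗
vin=R43: ✗
vin=R13: ✗
vin=R84: ✗
doors_sum = 79269
—
[doors_sum2: doors >= 2 OR make IN ('Honda', 'Toyota')]
vin=R80: ✓ → 202246
vin=R86: ✓ → 92928
vin=R37: ✓ → 110969
vin=R45: ✓ → 215071
vin=R28: ✓ → 56193
vin=R58: ✓ → 192215
vin=R96: ✓ → 79269
vin=R89: ✓ → 213837
vin=R33: ✓ → 142820
vin=R60: ✓ → 210617
vin=R43: ✓ → 192216
vin=R13: ✓ → 54625
vin=R84: ✓ → 4084
doors_sum2 = 202246 + 92928 + 110969 + 215071 + 56193 + 192215 + 79269 + 213837 + 142820 + 210617 + 192216 + 54625 + 4084 = 1767090

year_sum=335036, doors_sum=79269, doors_sum2=1767090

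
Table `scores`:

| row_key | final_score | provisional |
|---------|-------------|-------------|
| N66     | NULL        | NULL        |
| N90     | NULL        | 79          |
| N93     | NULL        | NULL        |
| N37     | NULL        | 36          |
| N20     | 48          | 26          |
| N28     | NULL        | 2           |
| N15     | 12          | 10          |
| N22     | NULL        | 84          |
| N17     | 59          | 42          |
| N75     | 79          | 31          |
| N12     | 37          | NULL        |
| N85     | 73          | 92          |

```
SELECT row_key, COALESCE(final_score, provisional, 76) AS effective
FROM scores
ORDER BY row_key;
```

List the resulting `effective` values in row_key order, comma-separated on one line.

row_key=N12: final_score=37 → 37
row_key=N15: final_score=12 → 12
row_key=N17: final_score=59 → 59
row_key=N20: final_score=48 → 48
row_key=N22: final_score=NULL, provisional=84 → 84
row_key=N28: final_score=NULL, provisional=2 → 2
row_key=N37: final_score=NULL, provisional=36 → 36
row_key=N66: final_score=NULL, provisional=NULL, → literal 76 → 76
row_key=N75: final_score=79 → 79
row_key=N85: final_score=73 → 73
row_key=N90: final_score=NULL, provisional=79 → 79
row_key=N93: final_score=NULL, provisional=NULL, → literal 76 → 76

37, 12, 59, 48, 84, 2, 36, 76, 79, 73, 79, 76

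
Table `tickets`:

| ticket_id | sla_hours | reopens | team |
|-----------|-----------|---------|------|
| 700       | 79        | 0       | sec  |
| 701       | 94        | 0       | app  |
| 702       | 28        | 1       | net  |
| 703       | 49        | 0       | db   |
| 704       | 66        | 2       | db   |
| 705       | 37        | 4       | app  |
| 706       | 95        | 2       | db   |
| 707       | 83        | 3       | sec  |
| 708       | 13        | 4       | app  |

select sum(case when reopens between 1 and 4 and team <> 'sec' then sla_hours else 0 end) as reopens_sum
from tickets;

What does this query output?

ticket_id=700: ✗
ticket_id=701: ✗
ticket_id=702: ✓ → 28
ticket_id=703: ✗
ticket_id=704: ✓ → 66
ticket_id=705: ✓ → 37
ticket_id=706: ✓ → 95
ticket_id=707: ✗
ticket_id=708: ✓ → 13
reopens_sum = 28 + 66 + 37 + 95 + 13 = 239

239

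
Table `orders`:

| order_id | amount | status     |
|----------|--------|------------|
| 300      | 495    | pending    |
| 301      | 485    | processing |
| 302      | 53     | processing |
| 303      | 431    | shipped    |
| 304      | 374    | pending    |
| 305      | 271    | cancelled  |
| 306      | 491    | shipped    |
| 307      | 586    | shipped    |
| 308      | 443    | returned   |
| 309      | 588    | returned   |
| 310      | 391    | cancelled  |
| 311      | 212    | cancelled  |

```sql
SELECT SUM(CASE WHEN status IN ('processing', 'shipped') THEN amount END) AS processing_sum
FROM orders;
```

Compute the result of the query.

order_id=300: ✗
order_id=301: ✓ → 485
order_id=302: ✓ → 53
order_id=303: ✓ → 431
order_id=304: ✗
order_id=305: ✗
order_id=306: ✓ → 491
order_id=307: ✓ → 586
order_id=308: ✗
order_id=309: ✗
order_id=310: ✗
order_id=311: ✗
processing_sum = 485 + 53 + 431 + 491 + 586 = 2046

2046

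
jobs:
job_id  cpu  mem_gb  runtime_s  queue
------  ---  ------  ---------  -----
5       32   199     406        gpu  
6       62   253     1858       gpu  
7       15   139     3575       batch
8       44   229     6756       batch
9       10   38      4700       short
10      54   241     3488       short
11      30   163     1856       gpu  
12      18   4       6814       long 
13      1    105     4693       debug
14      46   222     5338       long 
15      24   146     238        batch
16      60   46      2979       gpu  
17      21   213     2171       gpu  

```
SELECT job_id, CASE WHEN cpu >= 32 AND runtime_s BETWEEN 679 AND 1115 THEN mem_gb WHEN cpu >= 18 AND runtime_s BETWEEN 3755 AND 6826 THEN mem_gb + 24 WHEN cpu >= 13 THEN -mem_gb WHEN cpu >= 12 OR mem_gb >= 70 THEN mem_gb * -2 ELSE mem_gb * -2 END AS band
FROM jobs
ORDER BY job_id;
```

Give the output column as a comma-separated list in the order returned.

job_id=5: cpu >= 13 → -199
job_id=6: cpu >= 13 → -253
job_id=7: cpu >= 13 → -139
job_id=8: cpu >= 18 AND runtime_s BETWEEN 3755 AND 6826 → 253
job_id=9: ELSE → -76
job_id=10: cpu >= 13 → -241
job_id=11: cpu >= 13 → -163
job_id=12: cpu >= 18 AND runtime_s BETWEEN 3755 AND 6826 → 28
job_id=13: cpu >= 12 OR mem_gb >= 70 → -210
job_id=14: cpu >= 18 AND runtime_s BETWEEN 3755 AND 6826 → 246
job_id=15: cpu >= 13 → -146
job_id=16: cpu >= 13 → -46
job_id=17: cpu >= 13 → -213

-199, -253, -139, 253, -76, -241, -163, 28, -210, 246, -146, -46, -213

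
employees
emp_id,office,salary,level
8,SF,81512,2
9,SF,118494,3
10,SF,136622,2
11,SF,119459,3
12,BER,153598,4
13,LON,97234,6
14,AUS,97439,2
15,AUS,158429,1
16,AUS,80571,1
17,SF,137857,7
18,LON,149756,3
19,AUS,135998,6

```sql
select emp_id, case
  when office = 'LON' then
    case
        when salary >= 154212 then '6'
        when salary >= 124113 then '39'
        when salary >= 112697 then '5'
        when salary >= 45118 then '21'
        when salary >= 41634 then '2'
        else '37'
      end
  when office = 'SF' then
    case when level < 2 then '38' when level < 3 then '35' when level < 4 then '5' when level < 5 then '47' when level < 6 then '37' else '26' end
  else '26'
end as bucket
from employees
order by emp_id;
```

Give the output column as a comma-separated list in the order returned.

emp_id=8: office='SF' → inner[level < 3] → 35
emp_id=9: office='SF' → inner[level < 4] → 5
emp_id=10: office='SF' → inner[level < 3] → 35
emp_id=11: office='SF' → inner[level < 4] → 5
emp_id=12: office='BER' → outer ELSE → 26
emp_id=13: office='LON' → inner[salary >= 45118] → 21
emp_id=14: office='AUS' → outer ELSE → 26
emp_id=15: office='AUS' → outer ELSE → 26
emp_id=16: office='AUS' → outer ELSE → 26
emp_id=17: office='SF' → inner[ELSE] → 26
emp_id=18: office='LON' → inner[salary >= 124113] → 39
emp_id=19: office='AUS' → outer ELSE → 26

35, 5, 35, 5, 26, 21, 26, 26, 26, 26, 39, 26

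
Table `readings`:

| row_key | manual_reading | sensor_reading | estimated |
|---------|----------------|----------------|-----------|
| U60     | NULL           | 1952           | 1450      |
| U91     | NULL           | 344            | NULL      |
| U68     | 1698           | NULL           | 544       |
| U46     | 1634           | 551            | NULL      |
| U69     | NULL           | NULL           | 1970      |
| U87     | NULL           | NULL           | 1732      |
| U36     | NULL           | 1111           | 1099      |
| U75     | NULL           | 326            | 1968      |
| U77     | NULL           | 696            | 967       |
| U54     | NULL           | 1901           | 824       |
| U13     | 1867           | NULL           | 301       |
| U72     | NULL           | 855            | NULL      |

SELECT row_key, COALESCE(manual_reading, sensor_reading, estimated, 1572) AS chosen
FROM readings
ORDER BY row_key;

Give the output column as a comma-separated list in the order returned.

1867, 1111, 1634, 1901, 1952, 1698, 1970, 855, 326, 696, 1732, 344

row_key=U13: manual_reading=1867 → 1867
row_key=U36: manual_reading=NULL, sensor_reading=1111 → 1111
row_key=U46: manual_reading=1634 → 1634
row_key=U54: manual_reading=NULL, sensor_reading=1901 → 1901
row_key=U60: manual_reading=NULL, sensor_reading=1952 → 1952
row_key=U68: manual_reading=1698 → 1698
row_key=U69: manual_reading=NULL, sensor_reading=NULL, estimated=1970 → 1970
row_key=U72: manual_reading=NULL, sensor_reading=855 → 855
row_key=U75: manual_reading=NULL, sensor_reading=326 → 326
row_key=U77: manual_reading=NULL, sensor_reading=696 → 696
row_key=U87: manual_reading=NULL, sensor_reading=NULL, estimated=1732 → 1732
row_key=U91: manual_reading=NULL, sensor_reading=344 → 344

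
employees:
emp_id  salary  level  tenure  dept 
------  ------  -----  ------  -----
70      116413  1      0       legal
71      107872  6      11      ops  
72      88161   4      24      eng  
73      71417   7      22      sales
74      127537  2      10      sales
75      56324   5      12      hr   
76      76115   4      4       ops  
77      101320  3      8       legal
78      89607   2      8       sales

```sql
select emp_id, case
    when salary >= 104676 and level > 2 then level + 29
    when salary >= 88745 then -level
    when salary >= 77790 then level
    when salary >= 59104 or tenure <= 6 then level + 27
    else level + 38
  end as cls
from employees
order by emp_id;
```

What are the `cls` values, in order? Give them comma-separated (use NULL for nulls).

emp_id=70: salary >= 88745 → -1
emp_id=71: salary >= 104676 and level > 2 → 35
emp_id=72: salary >= 77790 → 4
emp_id=73: salary >= 59104 or tenure <= 6 → 34
emp_id=74: salary >= 88745 → -2
emp_id=75: ELSE → 43
emp_id=76: salary >= 59104 or tenure <= 6 → 31
emp_id=77: salary >= 88745 → -3
emp_id=78: salary >= 88745 → -2

-1, 35, 4, 34, -2, 43, 31, -3, -2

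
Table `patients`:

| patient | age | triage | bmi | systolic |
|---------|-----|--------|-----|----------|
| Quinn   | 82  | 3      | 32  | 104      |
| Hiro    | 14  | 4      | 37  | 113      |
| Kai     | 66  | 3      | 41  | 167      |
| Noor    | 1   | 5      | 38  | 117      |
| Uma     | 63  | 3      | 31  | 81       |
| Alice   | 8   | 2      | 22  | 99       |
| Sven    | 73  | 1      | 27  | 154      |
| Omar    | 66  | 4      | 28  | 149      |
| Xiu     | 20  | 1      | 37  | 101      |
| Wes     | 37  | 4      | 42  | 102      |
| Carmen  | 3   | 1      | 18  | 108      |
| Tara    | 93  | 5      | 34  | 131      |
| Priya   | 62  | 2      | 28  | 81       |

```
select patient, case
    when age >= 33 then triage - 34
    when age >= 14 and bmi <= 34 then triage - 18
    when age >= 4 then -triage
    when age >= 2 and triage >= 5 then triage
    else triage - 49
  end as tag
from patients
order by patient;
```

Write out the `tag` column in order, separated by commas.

patient=Alice: age >= 4 → -2
patient=Carmen: ELSE → -48
patient=Hiro: age >= 4 → -4
patient=Kai: age >= 33 → -31
patient=Noor: ELSE → -44
patient=Omar: age >= 33 → -30
patient=Priya: age >= 33 → -32
patient=Quinn: age >= 33 → -31
patient=Sven: age >= 33 → -33
patient=Tara: age >= 33 → -29
patient=Uma: age >= 33 → -31
patient=Wes: age >= 33 → -30
patient=Xiu: age >= 4 → -1

-2, -48, -4, -31, -44, -30, -32, -31, -33, -29, -31, -30, -1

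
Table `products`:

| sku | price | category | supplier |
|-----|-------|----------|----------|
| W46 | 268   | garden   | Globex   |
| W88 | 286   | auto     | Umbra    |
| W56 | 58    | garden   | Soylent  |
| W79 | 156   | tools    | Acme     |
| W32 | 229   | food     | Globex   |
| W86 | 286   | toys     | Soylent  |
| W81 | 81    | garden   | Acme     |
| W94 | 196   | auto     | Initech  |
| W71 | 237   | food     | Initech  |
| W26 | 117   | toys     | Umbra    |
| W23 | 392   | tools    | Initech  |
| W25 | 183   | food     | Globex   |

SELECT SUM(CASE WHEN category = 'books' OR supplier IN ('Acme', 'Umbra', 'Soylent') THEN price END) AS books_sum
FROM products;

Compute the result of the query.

sku=W46: ✗
sku=W88: ✓ → 286
sku=W56: ✓ → 58
sku=W79: ✓ → 156
sku=W32: ✗
sku=W86: ✓ → 286
sku=W81: ✓ → 81
sku=W94: ✗
sku=W71: ✗
sku=W26: ✓ → 117
sku=W23: ✗
sku=W25: ✗
books_sum = 286 + 58 + 156 + 286 + 81 + 117 = 984

984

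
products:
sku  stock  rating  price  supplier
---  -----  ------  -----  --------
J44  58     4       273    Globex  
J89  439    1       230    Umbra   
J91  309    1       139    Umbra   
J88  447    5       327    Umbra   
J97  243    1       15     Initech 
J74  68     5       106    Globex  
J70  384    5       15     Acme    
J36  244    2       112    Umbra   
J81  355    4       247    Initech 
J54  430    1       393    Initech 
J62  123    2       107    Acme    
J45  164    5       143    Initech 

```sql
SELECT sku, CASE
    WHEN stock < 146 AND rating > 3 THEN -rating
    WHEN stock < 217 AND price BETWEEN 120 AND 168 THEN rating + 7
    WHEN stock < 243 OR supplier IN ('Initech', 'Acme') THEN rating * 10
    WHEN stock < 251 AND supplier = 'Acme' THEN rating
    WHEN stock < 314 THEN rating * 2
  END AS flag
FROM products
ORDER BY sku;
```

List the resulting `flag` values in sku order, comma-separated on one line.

4, -4, 12, 10, 20, 50, -5, 40, NULL, NULL, 2, 10

sku=J36: stock < 314 → 4
sku=J44: stock < 146 AND rating > 3 → -4
sku=J45: stock < 217 AND price BETWEEN 120 AND 168 → 12
sku=J54: stock < 243 OR supplier IN ('Initech', 'Acme') → 10
sku=J62: stock < 243 OR supplier IN ('Initech', 'Acme') → 20
sku=J70: stock < 243 OR supplier IN ('Initech', 'Acme') → 50
sku=J74: stock < 146 AND rating > 3 → -5
sku=J81: stock < 243 OR supplier IN ('Initech', 'Acme') → 40
sku=J88: (no match → NULL) → NULL
sku=J89: (no match → NULL) → NULL
sku=J91: stock < 314 → 2
sku=J97: stock < 243 OR supplier IN ('Initech', 'Acme') → 10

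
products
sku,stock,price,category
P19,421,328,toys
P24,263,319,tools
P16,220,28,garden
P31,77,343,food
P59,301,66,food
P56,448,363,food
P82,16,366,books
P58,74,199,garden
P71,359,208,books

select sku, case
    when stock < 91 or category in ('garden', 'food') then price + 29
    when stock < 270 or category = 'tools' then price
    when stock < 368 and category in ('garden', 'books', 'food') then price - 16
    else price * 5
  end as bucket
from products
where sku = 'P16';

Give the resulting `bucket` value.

sku = P16: stock=220, price=28, category=garden.
stock < 91 or category in ('garden', 'food') → true → 57

57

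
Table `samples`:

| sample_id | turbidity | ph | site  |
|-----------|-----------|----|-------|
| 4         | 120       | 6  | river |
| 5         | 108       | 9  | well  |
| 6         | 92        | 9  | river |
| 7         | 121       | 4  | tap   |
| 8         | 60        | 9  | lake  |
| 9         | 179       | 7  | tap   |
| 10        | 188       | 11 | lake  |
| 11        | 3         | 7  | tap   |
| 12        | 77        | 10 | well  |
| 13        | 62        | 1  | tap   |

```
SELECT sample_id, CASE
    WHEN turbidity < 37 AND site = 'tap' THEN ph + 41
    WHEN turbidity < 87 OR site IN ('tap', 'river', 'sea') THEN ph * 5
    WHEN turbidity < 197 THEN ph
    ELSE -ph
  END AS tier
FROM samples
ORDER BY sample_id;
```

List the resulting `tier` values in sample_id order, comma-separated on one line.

sample_id=4: turbidity < 87 OR site IN ('tap', 'river', 'sea') → 30
sample_id=5: turbidity < 197 → 9
sample_id=6: turbidity < 87 OR site IN ('tap', 'river', 'sea') → 45
sample_id=7: turbidity < 87 OR site IN ('tap', 'river', 'sea') → 20
sample_id=8: turbidity < 87 OR site IN ('tap', 'river', 'sea') → 45
sample_id=9: turbidity < 87 OR site IN ('tap', 'river', 'sea') → 35
sample_id=10: turbidity < 197 → 11
sample_id=11: turbidity < 37 AND site = 'tap' → 48
sample_id=12: turbidity < 87 OR site IN ('tap', 'river', 'sea') → 50
sample_id=13: turbidity < 87 OR site IN ('tap', 'river', 'sea') → 5

30, 9, 45, 20, 45, 35, 11, 48, 50, 5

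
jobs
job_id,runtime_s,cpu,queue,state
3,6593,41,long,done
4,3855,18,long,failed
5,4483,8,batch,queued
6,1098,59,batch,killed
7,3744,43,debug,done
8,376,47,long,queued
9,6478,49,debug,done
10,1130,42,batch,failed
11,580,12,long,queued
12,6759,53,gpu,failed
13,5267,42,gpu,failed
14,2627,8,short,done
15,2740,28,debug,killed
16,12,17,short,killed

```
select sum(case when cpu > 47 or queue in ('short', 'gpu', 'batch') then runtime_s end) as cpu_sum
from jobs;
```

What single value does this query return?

job_id=3: ✗
job_id=4: ✗
job_id=5: ✓ → 4483
job_id=6: ✓ → 1098
job_id=7: ✗
job_id=8: ✗
job_id=9: ✓ → 6478
job_id=10: ✓ → 1130
job_id=11: ✗
job_id=12: ✓ → 6759
job_id=13: ✓ → 5267
job_id=14: ✓ → 2627
job_id=15: ✗
job_id=16: ✓ → 12
cpu_sum = 4483 + 1098 + 6478 + 1130 + 6759 + 5267 + 2627 + 12 = 27854

27854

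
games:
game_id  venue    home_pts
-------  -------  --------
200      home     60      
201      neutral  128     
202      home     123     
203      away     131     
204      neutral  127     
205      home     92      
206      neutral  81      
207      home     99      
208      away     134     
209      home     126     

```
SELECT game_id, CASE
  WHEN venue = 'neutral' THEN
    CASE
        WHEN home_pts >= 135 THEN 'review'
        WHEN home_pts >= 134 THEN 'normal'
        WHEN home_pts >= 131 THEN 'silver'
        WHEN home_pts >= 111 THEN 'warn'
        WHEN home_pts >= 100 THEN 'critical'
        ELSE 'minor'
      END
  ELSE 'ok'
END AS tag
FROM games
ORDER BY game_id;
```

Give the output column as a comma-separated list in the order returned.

game_id=200: venue='home' → outer ELSE → ok
game_id=201: venue='neutral' → inner[home_pts >= 111] → warn
game_id=202: venue='home' → outer ELSE → ok
game_id=203: venue='away' → outer ELSE → ok
game_id=204: venue='neutral' → inner[home_pts >= 111] → warn
game_id=205: venue='home' → outer ELSE → ok
game_id=206: venue='neutral' → inner[ELSE] → minor
game_id=207: venue='home' → outer ELSE → ok
game_id=208: venue='away' → outer ELSE → ok
game_id=209: venue='home' → outer ELSE → ok

ok, warn, ok, ok, warn, ok, minor, ok, ok, ok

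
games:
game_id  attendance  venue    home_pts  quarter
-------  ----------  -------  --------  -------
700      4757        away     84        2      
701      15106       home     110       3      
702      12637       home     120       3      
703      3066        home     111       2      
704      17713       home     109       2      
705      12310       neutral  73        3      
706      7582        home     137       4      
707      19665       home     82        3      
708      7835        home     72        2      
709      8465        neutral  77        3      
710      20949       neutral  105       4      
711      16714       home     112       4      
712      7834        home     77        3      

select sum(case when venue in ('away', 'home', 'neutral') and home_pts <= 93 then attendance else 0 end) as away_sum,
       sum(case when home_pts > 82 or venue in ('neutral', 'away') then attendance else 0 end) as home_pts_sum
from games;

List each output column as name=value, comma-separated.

[away_sum: venue in ('away', 'home', 'neutral') and home_pts <= 93]
game_id=700: ✓ → 4757
game_id=701: ✗
game_id=702: ✗
game_id=703: ✗
game_id=704: ✗
game_id=705: ✓ → 12310
game_id=706: ✗
game_id=707: ✓ → 19665
game_id=708: ✓ → 7835
game_id=709: ✓ → 8465
game_id=710: ✗
game_id=711: ✗
game_id=712: ✓ → 7834
away_sum = 4757 + 12310 + 19665 + 7835 + 8465 + 7834 = 60866
—
[home_pts_sum: home_pts > 82 or venue in ('neutral', 'away')]
game_id=700: ✓ → 4757
game_id=701: ✓ → 15106
game_id=702: ✓ → 12637
game_id=703: ✓ → 3066
game_id=704: ✓ → 17713
game_id=705: ✓ → 12310
game_id=706: ✓ → 7582
game_id=707: ✗
game_id=708: ✗
game_id=709: ✓ → 8465
game_id=710: ✓ → 20949
game_id=711: ✓ → 16714
game_id=712: ✗
home_pts_sum = 4757 + 15106 + 12637 + 3066 + 17713 + 12310 + 7582 + 8465 + 20949 + 16714 = 119299

away_sum=60866, home_pts_sum=119299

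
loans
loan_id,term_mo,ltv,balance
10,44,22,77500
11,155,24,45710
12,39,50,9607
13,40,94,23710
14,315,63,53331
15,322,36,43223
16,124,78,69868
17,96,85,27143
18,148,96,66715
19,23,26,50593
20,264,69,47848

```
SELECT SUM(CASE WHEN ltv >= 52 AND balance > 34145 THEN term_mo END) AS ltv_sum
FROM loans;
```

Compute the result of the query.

851

loan_id=10: ✗
loan_id=11: ✗
loan_id=12: ✗
loan_id=13: ✗
loan_id=14: ✓ → 315
loan_id=15: ✗
loan_id=16: ✓ → 124
loan_id=17: ✗
loan_id=18: ✓ → 148
loan_id=19: ✗
loan_id=20: ✓ → 264
ltv_sum = 315 + 124 + 148 + 264 = 851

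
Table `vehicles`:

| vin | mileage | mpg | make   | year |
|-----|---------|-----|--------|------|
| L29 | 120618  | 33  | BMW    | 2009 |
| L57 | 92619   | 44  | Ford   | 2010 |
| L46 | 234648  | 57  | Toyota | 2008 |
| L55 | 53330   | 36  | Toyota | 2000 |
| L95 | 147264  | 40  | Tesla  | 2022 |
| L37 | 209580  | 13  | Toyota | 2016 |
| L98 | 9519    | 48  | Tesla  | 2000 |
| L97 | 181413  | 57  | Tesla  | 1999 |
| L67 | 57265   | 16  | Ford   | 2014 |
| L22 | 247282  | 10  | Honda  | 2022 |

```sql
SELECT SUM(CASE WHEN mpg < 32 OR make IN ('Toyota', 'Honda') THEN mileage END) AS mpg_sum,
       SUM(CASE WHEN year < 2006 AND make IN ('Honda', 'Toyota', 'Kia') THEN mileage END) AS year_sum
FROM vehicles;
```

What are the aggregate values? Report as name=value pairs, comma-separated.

mpg_sum=802105, year_sum=53330

[mpg_sum: mpg < 32 OR make IN ('Toyota', 'Honda')]
vin=L29: ✗
vin=L57: ✗
vin=L46: ✓ → 234648
vin=L55: ✓ → 53330
vin=L95: ✗
vin=L37: ✓ → 209580
vin=L98: ✗
vin=L97: ✗
vin=L67: ✓ → 57265
vin=L22: ✓ → 247282
mpg_sum = 234648 + 53330 + 209580 + 57265 + 247282 = 802105
—
[year_sum: year < 2006 AND make IN ('Honda', 'Toyota', 'Kia')]
vin=L29: ✗
vin=L57: ✗
vin=L46: ✗
vin=L55: ✓ → 53330
vin=L95: ✗
vin=L37: ✗
vin=L98: ✗
vin=L97: ✗
vin=L67: ✗
vin=L22: ✗
year_sum = 53330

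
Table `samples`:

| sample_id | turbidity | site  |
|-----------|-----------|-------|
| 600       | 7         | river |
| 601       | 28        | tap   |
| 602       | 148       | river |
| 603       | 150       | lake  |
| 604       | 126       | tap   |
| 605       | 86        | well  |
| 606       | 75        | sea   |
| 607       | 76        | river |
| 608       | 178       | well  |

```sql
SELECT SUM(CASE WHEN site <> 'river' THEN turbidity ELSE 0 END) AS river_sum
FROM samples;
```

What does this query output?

643

sample_id=600: ✗
sample_id=601: ✓ → 28
sample_id=602: ✗
sample_id=603: ✓ → 150
sample_id=604: ✓ → 126
sample_id=605: ✓ → 86
sample_id=606: ✓ → 75
sample_id=607: ✗
sample_id=608: ✓ → 178
river_sum = 28 + 150 + 126 + 86 + 75 + 178 = 643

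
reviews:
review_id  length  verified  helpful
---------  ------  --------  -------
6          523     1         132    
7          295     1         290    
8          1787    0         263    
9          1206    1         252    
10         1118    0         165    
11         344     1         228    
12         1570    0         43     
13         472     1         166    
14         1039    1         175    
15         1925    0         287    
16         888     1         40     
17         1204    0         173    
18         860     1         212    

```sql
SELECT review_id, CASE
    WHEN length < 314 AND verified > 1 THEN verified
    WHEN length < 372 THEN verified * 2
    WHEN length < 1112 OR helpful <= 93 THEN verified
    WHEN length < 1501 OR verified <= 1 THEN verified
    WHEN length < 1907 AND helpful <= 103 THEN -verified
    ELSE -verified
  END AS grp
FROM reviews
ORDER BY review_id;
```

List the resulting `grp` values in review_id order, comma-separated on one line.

1, 2, 0, 1, 0, 2, 0, 1, 1, 0, 1, 0, 1

review_id=6: length < 1112 OR helpful <= 93 → 1
review_id=7: length < 372 → 2
review_id=8: length < 1501 OR verified <= 1 → 0
review_id=9: length < 1501 OR verified <= 1 → 1
review_id=10: length < 1501 OR verified <= 1 → 0
review_id=11: length < 372 → 2
review_id=12: length < 1112 OR helpful <= 93 → 0
review_id=13: length < 1112 OR helpful <= 93 → 1
review_id=14: length < 1112 OR helpful <= 93 → 1
review_id=15: length < 1501 OR verified <= 1 → 0
review_id=16: length < 1112 OR helpful <= 93 → 1
review_id=17: length < 1501 OR verified <= 1 → 0
review_id=18: length < 1112 OR helpful <= 93 → 1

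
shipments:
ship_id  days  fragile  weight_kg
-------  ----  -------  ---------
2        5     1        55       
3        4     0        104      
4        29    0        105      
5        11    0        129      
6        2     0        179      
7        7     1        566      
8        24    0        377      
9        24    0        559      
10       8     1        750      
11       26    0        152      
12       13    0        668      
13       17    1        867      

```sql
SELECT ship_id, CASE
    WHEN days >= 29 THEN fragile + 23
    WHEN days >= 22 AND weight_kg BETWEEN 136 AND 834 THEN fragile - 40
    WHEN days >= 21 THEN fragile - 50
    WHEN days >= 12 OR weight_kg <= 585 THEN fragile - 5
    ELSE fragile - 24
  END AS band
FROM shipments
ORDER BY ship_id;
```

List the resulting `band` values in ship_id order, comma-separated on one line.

-4, -5, 23, -5, -5, -4, -40, -40, -23, -40, -5, -4

ship_id=2: days >= 12 OR weight_kg <= 585 → -4
ship_id=3: days >= 12 OR weight_kg <= 585 → -5
ship_id=4: days >= 29 → 23
ship_id=5: days >= 12 OR weight_kg <= 585 → -5
ship_id=6: days >= 12 OR weight_kg <= 585 → -5
ship_id=7: days >= 12 OR weight_kg <= 585 → -4
ship_id=8: days >= 22 AND weight_kg BETWEEN 136 AND 834 → -40
ship_id=9: days >= 22 AND weight_kg BETWEEN 136 AND 834 → -40
ship_id=10: ELSE → -23
ship_id=11: days >= 22 AND weight_kg BETWEEN 136 AND 834 → -40
ship_id=12: days >= 12 OR weight_kg <= 585 → -5
ship_id=13: days >= 12 OR weight_kg <= 585 → -4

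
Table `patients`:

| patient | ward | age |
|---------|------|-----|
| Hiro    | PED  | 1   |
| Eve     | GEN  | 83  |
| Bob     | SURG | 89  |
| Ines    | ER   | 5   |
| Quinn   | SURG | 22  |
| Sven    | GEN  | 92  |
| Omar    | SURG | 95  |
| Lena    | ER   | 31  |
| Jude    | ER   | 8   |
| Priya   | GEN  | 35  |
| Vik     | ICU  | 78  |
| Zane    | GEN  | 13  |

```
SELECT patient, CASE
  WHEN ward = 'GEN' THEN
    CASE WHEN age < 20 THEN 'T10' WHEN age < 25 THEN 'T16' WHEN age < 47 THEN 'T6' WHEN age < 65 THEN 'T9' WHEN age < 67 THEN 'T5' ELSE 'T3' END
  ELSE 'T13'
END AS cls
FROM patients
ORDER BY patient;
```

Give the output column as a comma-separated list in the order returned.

T13, T3, T13, T13, T13, T13, T13, T6, T13, T3, T13, T10

patient=Bob: ward='SURG' → outer ELSE → T13
patient=Eve: ward='GEN' → inner[ELSE] → T3
patient=Hiro: ward='PED' → outer ELSE → T13
patient=Ines: ward='ER' → outer ELSE → T13
patient=Jude: ward='ER' → outer ELSE → T13
patient=Lena: ward='ER' → outer ELSE → T13
patient=Omar: ward='SURG' → outer ELSE → T13
patient=Priya: ward='GEN' → inner[age < 47] → T6
patient=Quinn: ward='SURG' → outer ELSE → T13
patient=Sven: ward='GEN' → inner[ELSE] → T3
patient=Vik: ward='ICU' → outer ELSE → T13
patient=Zane: ward='GEN' → inner[age < 20] → T10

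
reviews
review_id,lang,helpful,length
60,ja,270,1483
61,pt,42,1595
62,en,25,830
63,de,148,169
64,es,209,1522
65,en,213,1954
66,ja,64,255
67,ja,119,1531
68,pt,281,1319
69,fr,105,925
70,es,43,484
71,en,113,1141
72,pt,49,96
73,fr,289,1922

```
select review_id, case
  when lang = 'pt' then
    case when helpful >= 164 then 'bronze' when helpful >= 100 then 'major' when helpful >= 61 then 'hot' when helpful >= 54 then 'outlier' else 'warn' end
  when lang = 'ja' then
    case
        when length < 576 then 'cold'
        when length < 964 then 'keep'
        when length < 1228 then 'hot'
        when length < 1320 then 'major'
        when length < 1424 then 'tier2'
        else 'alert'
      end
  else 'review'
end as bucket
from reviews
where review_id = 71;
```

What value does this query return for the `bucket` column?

review_id = 71: lang=en, helpful=113, length=1141.
lang='en' → outer ELSE → review

review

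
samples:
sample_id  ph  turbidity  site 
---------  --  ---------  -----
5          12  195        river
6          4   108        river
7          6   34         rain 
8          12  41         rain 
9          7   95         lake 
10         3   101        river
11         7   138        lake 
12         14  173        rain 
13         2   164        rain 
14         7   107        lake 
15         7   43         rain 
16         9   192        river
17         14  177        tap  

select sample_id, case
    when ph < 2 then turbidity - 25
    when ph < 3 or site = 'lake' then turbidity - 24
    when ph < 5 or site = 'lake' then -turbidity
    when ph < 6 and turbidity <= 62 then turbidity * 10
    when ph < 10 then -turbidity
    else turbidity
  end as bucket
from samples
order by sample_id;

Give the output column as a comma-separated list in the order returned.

195, -108, -34, 41, 71, -101, 114, 173, 140, 83, -43, -192, 177

sample_id=5: ELSE → 195
sample_id=6: ph < 5 or site = 'lake' → -108
sample_id=7: ph < 10 → -34
sample_id=8: ELSE → 41
sample_id=9: ph < 3 or site = 'lake' → 71
sample_id=10: ph < 5 or site = 'lake' → -101
sample_id=11: ph < 3 or site = 'lake' → 114
sample_id=12: ELSE → 173
sample_id=13: ph < 3 or site = 'lake' → 140
sample_id=14: ph < 3 or site = 'lake' → 83
sample_id=15: ph < 10 → -43
sample_id=16: ph < 10 → -192
sample_id=17: ELSE → 177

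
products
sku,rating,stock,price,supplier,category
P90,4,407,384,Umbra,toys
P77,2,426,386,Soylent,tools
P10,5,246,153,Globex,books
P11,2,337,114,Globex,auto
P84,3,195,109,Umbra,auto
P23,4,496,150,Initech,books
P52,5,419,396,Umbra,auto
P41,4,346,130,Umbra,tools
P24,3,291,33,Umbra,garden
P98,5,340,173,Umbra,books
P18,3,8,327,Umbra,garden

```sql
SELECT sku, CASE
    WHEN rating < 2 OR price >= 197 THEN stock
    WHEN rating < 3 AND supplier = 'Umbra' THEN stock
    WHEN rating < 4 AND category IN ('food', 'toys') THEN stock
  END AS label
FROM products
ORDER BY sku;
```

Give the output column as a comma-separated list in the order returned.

sku=P10: (no match → NULL) → NULL
sku=P11: (no match → NULL) → NULL
sku=P18: rating < 2 OR price >= 197 → 8
sku=P23: (no match → NULL) → NULL
sku=P24: (no match → NULL) → NULL
sku=P41: (no match → NULL) → NULL
sku=P52: rating < 2 OR price >= 197 → 419
sku=P77: rating < 2 OR price >= 197 → 426
sku=P84: (no match → NULL) → NULL
sku=P90: rating < 2 OR price >= 197 → 407
sku=P98: (no match → NULL) → NULL

NULL, NULL, 8, NULL, NULL, NULL, 419, 426, NULL, 407, NULL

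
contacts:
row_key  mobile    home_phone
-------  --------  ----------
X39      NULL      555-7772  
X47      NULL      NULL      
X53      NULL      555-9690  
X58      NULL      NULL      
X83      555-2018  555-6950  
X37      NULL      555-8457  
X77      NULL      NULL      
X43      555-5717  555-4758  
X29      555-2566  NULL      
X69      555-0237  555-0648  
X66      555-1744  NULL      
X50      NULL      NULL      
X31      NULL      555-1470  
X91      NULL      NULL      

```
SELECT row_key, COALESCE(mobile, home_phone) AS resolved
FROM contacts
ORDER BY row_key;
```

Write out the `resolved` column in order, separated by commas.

row_key=X29: mobile=555-2566 → 555-2566
row_key=X31: mobile=NULL, home_phone=555-1470 → 555-1470
row_key=X37: mobile=NULL, home_phone=555-8457 → 555-8457
row_key=X39: mobile=NULL, home_phone=555-7772 → 555-7772
row_key=X43: mobile=555-5717 → 555-5717
row_key=X47: mobile=NULL, home_phone=NULL (all NULL) → NULL
row_key=X50: mobile=NULL, home_phone=NULL (all NULL) → NULL
row_key=X53: mobile=NULL, home_phone=555-9690 → 555-9690
row_key=X58: mobile=NULL, home_phone=NULL (all NULL) → NULL
row_key=X66: mobile=555-1744 → 555-1744
row_key=X69: mobile=555-0237 → 555-0237
row_key=X77: mobile=NULL, home_phone=NULL (all NULL) → NULL
row_key=X83: mobile=555-2018 → 555-2018
row_key=X91: mobile=NULL, home_phone=NULL (all NULL) → NULL

555-2566, 555-1470, 555-8457, 555-7772, 555-5717, NULL, NULL, 555-9690, NULL, 555-1744, 555-0237, NULL, 555-2018, NULL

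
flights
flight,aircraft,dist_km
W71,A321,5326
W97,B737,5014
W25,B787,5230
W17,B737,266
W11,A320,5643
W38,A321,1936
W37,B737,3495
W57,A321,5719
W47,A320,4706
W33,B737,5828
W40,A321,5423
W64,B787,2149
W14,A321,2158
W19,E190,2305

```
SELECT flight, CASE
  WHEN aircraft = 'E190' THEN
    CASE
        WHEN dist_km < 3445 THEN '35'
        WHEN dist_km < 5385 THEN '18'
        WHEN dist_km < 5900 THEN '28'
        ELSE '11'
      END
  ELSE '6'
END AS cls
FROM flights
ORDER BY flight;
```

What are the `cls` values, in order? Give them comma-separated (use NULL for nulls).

6, 6, 6, 35, 6, 6, 6, 6, 6, 6, 6, 6, 6, 6

flight=W11: aircraft='A320' → outer ELSE → 6
flight=W14: aircraft='A321' → outer ELSE → 6
flight=W17: aircraft='B737' → outer ELSE → 6
flight=W19: aircraft='E190' → inner[dist_km < 3445] → 35
flight=W25: aircraft='B787' → outer ELSE → 6
flight=W33: aircraft='B737' → outer ELSE → 6
flight=W37: aircraft='B737' → outer ELSE → 6
flight=W38: aircraft='A321' → outer ELSE → 6
flight=W40: aircraft='A321' → outer ELSE → 6
flight=W47: aircraft='A320' → outer ELSE → 6
flight=W57: aircraft='A321' → outer ELSE → 6
flight=W64: aircraft='B787' → outer ELSE → 6
flight=W71: aircraft='A321' → outer ELSE → 6
flight=W97: aircraft='B737' → outer ELSE → 6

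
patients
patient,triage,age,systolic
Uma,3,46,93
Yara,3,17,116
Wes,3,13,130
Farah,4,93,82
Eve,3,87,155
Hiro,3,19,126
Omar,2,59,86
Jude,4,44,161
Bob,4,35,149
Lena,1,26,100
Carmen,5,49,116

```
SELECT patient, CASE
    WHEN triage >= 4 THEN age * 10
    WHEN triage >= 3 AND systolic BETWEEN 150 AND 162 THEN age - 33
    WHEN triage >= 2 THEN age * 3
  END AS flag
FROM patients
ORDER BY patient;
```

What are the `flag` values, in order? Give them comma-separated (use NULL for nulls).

350, 490, 54, 930, 57, 440, NULL, 177, 138, 39, 51

patient=Bob: triage >= 4 → 350
patient=Carmen: triage >= 4 → 490
patient=Eve: triage >= 3 AND systolic BETWEEN 150 AND 162 → 54
patient=Farah: triage >= 4 → 930
patient=Hiro: triage >= 2 → 57
patient=Jude: triage >= 4 → 440
patient=Lena: (no match → NULL) → NULL
patient=Omar: triage >= 2 → 177
patient=Uma: triage >= 2 → 138
patient=Wes: triage >= 2 → 39
patient=Yara: triage >= 2 → 51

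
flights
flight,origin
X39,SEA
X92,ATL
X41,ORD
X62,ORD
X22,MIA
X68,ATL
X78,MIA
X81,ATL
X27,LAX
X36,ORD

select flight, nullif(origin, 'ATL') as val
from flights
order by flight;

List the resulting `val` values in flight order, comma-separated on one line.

MIA, LAX, ORD, SEA, ORD, ORD, NULL, MIA, NULL, NULL

flight=X22: origin=MIA vs ATL: differ → MIA
flight=X27: origin=LAX vs ATL: differ → LAX
flight=X36: origin=ORD vs ATL: differ → ORD
flight=X39: origin=SEA vs ATL: differ → SEA
flight=X41: origin=ORD vs ATL: differ → ORD
flight=X62: origin=ORD vs ATL: differ → ORD
flight=X68: origin=ATL vs ATL: equal → NULL
flight=X78: origin=MIA vs ATL: differ → MIA
flight=X81: origin=ATL vs ATL: equal → NULL
flight=X92: origin=ATL vs ATL: equal → NULL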